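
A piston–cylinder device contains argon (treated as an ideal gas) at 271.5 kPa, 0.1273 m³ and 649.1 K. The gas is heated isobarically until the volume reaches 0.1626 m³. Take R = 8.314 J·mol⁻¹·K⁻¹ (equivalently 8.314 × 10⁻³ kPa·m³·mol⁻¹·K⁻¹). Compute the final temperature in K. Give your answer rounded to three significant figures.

T₂ ≈ 829 K

Isobaric, so V/T is constant: P₂ = P₁; T₂ = T₁·(V₂/V₁) = 829.1 K.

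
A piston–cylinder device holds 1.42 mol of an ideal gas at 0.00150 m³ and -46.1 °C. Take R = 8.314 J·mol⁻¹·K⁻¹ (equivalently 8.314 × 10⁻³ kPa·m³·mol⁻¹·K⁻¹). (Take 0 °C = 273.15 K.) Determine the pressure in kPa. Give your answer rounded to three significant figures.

P ≈ 1.79e+03 kPa

Convert: T = 227.05 K.
PV = nRT ⇒ P = nRT/V = (1.42 × 8.314 × 10⁻³ × 227.05) / 0.00150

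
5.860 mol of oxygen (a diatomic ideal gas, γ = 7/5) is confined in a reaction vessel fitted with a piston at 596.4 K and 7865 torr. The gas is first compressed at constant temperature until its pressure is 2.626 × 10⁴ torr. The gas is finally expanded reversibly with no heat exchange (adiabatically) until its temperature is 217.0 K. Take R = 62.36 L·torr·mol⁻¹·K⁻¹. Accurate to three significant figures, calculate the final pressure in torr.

From PV = nRT: V₁ = nRT₁/P₁ = 27.71 L.
T constant ⇒ Boyle's law P V = const: T₂ = T₁; V₂ = V₁·(P₁/P₂) = 8.299 L.
Adiabatic (γ = 7/5), T V^(γ−1) and P V^γ constant: P₃ = P₂·(T₃/T₂)^(γ/(γ−1)) = 763.0 torr; V₃ = V₂·(T₂/T₃)^(1/(γ−1)) = 103.9 L.

P₃ ≈ 763 torr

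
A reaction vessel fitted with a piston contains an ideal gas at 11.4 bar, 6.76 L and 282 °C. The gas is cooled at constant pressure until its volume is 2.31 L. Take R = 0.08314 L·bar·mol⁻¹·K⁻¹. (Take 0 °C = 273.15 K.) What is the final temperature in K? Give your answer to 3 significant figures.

T₂ ≈ 190 K

Convert: T₁ = 555.1 K.
Isobaric, so V/T is constant: P₂ = P₁; T₂ = T₁·(V₂/V₁) = 189.7 K.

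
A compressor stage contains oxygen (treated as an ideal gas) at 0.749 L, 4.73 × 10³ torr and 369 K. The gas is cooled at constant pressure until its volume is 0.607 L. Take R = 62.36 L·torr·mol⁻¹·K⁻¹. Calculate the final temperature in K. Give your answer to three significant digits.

P constant ⇒ V ∝ T: P₂ = P₁; T₂ = T₁·(V₂/V₁) = 299.0 K.

T₂ ≈ 299 K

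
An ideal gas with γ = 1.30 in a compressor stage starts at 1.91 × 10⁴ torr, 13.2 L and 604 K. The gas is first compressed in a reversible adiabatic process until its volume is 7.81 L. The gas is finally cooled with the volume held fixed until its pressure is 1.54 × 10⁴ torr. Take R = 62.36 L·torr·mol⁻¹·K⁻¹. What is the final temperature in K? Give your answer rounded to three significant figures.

T₃ ≈ 288 K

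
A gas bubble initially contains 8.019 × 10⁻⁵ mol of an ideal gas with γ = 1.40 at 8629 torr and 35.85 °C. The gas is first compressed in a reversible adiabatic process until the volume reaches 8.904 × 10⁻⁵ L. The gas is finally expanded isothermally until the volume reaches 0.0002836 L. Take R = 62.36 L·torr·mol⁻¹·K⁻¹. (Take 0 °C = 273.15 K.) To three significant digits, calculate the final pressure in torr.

P₃ ≈ 7.21e+03 torr

Convert: T₁ = 309.0 K.
From PV = nRT: V₁ = nRT₁/P₁ = 0.0001791 L.
Adiabatic (γ = 1.40), T V^(γ−1) and P V^γ constant: T₂ = T₁·(V₁/V₂)^(γ−1) = 408.6 K; P₂ = P₁·(V₁/V₂)^γ = 2.295e+04 torr.
Isothermal, so P V is constant: T₃ = T₂; P₃ = P₂·(V₂/V₃) = 7205 torr.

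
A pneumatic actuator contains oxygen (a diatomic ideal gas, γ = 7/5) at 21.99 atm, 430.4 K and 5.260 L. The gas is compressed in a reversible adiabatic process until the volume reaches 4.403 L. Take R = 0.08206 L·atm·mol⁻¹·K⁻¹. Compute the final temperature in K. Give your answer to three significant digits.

T₂ ≈ 462 K

Reversible adiabatic, γ = 7/5: T₂ = T₁·(V₁/V₂)^(γ−1) = 462.1 K; P₂ = P₁·(V₁/V₂)^γ = 28.21 atm.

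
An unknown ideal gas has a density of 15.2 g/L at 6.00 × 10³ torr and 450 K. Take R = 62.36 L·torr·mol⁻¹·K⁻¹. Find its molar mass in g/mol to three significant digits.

ρ = PM/(RT) ⇒ M = ρRT/P = (15.2 × 62.36 × 450.0) / 6.00e+03

M ≈ 71.1 g/mol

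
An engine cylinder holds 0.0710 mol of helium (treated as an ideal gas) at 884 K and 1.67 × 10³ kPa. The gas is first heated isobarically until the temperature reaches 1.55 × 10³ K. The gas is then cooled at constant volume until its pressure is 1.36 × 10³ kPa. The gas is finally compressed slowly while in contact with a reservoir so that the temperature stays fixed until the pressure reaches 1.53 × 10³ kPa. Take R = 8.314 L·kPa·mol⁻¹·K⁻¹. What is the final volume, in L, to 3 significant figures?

From PV = nRT: V₁ = nRT₁/P₁ = 0.3125 L.
P constant ⇒ V ∝ T: P₂ = P₁; V₂ = V₁·(T₂/T₁) = 0.5479 L.
Isochoric, so P/T is constant: V₃ = V₂; T₃ = T₂·(P₃/P₂) = 1262 K.
T constant ⇒ Boyle's law P V = const: T₄ = T₃; V₄ = V₃·(P₃/P₄) = 0.4870 L.

V₄ ≈ 0.487 L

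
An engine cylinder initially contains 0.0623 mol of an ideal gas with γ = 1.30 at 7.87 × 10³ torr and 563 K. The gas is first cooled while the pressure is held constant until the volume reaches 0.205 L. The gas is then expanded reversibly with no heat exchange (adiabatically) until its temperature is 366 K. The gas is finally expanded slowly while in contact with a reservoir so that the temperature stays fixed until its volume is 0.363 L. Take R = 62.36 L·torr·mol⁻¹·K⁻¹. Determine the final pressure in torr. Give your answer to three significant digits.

P₄ ≈ 3.92e+03 torr

From PV = nRT: V₁ = nRT₁/P₁ = 0.2779 L.
Isobaric, so V/T is constant: P₂ = P₁; T₂ = T₁·(V₂/V₁) = 415.3 K.
Reversible adiabatic, γ = 1.30: P₃ = P₂·(T₃/T₂)^(γ/(γ−1)) = 4553 torr; V₃ = V₂·(T₂/T₃)^(1/(γ−1)) = 0.3123 L.
T constant ⇒ Boyle's law P V = const: T₄ = T₃; P₄ = P₃·(V₃/V₄) = 3917 torr.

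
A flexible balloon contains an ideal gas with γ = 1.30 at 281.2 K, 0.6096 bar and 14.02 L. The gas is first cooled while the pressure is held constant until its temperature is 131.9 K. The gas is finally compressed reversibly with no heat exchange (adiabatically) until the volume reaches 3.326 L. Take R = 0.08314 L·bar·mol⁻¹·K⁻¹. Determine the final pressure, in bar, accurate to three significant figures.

Isobaric, so V/T is constant: P₂ = P₁; V₂ = V₁·(T₂/T₁) = 6.576 L.
Adiabatic (γ = 1.30), T V^(γ−1) and P V^γ constant: T₃ = T₂·(V₂/V₃)^(γ−1) = 161.8 K; P₃ = P₂·(V₂/V₃)^γ = 1.479 bar.

P₃ ≈ 1.48 bar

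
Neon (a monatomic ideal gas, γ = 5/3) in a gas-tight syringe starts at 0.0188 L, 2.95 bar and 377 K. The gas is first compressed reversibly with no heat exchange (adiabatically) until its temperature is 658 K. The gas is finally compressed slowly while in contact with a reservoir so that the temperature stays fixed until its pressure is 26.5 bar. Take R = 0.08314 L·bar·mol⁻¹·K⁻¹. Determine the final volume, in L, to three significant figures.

Reversible adiabatic, γ = 5/3: P₂ = P₁·(T₂/T₁)^(γ/(γ−1)) = 11.87 bar; V₂ = V₁·(T₁/T₂)^(1/(γ−1)) = 0.008153 L.
T constant ⇒ Boyle's law P V = const: T₃ = T₂; V₃ = V₂·(P₂/P₃) = 0.003653 L.

V₃ ≈ 0.00365 L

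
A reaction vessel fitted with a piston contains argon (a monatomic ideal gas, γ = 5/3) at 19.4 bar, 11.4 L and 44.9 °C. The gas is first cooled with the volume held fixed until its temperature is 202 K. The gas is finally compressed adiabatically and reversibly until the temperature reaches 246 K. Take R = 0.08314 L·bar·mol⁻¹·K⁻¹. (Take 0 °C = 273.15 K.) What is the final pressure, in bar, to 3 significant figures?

P₃ ≈ 20.2 bar

Convert: T₁ = 318.0 K.
Isochoric, so P/T is constant: V₂ = V₁; P₂ = P₁·(T₂/T₁) = 12.32 bar.
Reversible adiabatic, γ = 5/3: P₃ = P₂·(T₃/T₂)^(γ/(γ−1)) = 20.17 bar; V₃ = V₂·(T₂/T₃)^(1/(γ−1)) = 8.483 L.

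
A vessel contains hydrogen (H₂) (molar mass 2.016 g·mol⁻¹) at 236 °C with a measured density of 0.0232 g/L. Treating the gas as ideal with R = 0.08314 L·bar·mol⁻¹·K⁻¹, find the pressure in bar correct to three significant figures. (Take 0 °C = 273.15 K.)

ρ = PM/(RT) ⇒ P = ρRT/M = (0.0232 × 0.08314 × 509.1) / 2.016

P ≈ 0.487 bar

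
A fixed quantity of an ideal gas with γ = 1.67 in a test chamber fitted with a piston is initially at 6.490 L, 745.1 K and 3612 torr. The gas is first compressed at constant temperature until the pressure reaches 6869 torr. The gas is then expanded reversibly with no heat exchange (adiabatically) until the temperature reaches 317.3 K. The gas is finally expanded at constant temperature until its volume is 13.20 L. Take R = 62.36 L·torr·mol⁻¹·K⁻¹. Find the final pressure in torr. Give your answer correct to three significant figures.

T constant ⇒ Boyle's law P V = const: T₂ = T₁; V₂ = V₁·(P₁/P₂) = 3.413 L.
Adiabatic (γ = 1.67), T V^(γ−1) and P V^γ constant: P₃ = P₂·(T₃/T₂)^(γ/(γ−1)) = 818.1 torr; V₃ = V₂·(T₂/T₃)^(1/(γ−1)) = 12.20 L.
T constant ⇒ Boyle's law P V = const: T₄ = T₃; P₄ = P₃·(V₃/V₄) = 756.3 torr.

P₄ ≈ 756 torr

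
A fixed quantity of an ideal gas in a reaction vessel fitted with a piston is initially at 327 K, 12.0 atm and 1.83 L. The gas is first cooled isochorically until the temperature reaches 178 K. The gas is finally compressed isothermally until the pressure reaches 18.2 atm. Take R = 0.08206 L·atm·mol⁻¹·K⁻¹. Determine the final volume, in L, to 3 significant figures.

Isochoric, so P/T is constant: V₂ = V₁; P₂ = P₁·(T₂/T₁) = 6.532 atm.
T constant ⇒ Boyle's law P V = const: T₃ = T₂; V₃ = V₂·(P₂/P₃) = 0.6568 L.

V₃ ≈ 0.657 L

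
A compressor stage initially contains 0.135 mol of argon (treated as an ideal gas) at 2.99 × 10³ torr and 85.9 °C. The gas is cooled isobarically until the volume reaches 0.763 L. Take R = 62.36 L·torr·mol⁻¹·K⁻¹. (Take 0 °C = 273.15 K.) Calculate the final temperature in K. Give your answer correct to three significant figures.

T₂ ≈ 271 K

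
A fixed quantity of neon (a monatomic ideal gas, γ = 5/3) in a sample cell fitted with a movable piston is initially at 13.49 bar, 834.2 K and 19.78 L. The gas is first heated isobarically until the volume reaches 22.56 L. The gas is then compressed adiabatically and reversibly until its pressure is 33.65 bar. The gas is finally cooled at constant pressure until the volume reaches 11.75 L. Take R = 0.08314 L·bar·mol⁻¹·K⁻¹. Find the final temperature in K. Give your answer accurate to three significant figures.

T₄ ≈ 1.24e+03 K

P constant ⇒ V ∝ T: P₂ = P₁; T₂ = T₁·(V₂/V₁) = 951.4 K.
Adiabatic (γ = 5/3), T V^(γ−1) and P V^γ constant: T₃ = T₂·(P₃/P₂)^((γ−1)/γ) = 1371 K; V₃ = V₂·(P₂/P₃)^(1/γ) = 13.04 L.
Isobaric, so V/T is constant: P₄ = P₃; T₄ = T₃·(V₄/V₃) = 1236 K.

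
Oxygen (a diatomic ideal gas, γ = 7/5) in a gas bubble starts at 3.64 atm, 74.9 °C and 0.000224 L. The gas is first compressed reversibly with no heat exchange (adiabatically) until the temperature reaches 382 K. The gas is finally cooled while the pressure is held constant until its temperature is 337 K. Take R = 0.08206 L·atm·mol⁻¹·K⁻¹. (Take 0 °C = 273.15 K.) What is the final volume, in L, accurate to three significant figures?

Convert: T₁ = 348.0 K.
Reversible adiabatic, γ = 7/5: P₂ = P₁·(T₂/T₁)^(γ/(γ−1)) = 5.042 atm; V₂ = V₁·(T₁/T₂)^(1/(γ−1)) = 0.0001775 L.
P constant ⇒ V ∝ T: P₃ = P₂; V₃ = V₂·(T₃/T₂) = 0.0001566 L.

V₃ ≈ 0.000157 L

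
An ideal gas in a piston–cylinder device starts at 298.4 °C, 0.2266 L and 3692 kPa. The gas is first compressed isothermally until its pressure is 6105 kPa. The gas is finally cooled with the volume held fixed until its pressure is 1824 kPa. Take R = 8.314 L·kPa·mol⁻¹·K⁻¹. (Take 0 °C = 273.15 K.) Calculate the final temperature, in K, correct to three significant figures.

Convert: T₁ = 571.5 K.
T constant ⇒ Boyle's law P V = const: T₂ = T₁; V₂ = V₁·(P₁/P₂) = 0.1370 L.
V constant ⇒ P ∝ T: V₃ = V₂; T₃ = T₂·(P₃/P₂) = 170.8 K.

T₃ ≈ 171 K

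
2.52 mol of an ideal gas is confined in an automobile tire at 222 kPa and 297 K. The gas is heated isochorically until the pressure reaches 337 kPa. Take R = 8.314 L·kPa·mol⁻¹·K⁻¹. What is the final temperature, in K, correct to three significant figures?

From PV = nRT: V₁ = nRT₁/P₁ = 28.03 L.
Isochoric, so P/T is constant: V₂ = V₁; T₂ = T₁·(P₂/P₁) = 450.9 K.

T₂ ≈ 451 K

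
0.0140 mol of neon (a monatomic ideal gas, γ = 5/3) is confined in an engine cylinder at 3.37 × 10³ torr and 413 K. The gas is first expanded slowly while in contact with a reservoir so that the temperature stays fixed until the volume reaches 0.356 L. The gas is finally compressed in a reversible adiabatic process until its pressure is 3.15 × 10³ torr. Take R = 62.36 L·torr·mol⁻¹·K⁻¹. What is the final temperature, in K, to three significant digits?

T₃ ≈ 650 K

From PV = nRT: V₁ = nRT₁/P₁ = 0.1070 L.
Isothermal, so P V is constant: T₂ = T₁; P₂ = P₁·(V₁/V₂) = 1013 torr.
Reversible adiabatic, γ = 5/3: T₃ = T₂·(P₃/P₂)^((γ−1)/γ) = 650.2 K; V₃ = V₂·(P₂/P₃)^(1/γ) = 0.1802 L.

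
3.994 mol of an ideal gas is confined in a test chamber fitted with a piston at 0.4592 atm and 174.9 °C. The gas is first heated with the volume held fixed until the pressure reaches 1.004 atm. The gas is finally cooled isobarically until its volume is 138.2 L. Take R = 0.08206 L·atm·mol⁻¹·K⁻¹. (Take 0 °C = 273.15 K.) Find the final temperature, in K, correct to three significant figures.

Convert: T₁ = 448.0 K.
From PV = nRT: V₁ = nRT₁/P₁ = 319.8 L.
Isochoric, so P/T is constant: V₂ = V₁; T₂ = T₁·(P₂/P₁) = 979.6 K.
Isobaric, so V/T is constant: P₃ = P₂; T₃ = T₂·(V₃/V₂) = 423.4 K.

T₃ ≈ 423 K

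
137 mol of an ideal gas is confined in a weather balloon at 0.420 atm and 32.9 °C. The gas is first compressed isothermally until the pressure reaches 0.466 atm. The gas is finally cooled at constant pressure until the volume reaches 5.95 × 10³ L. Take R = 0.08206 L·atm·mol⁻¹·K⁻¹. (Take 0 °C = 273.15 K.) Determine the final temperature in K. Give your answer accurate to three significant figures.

Convert: T₁ = 306.0 K.
From PV = nRT: V₁ = nRT₁/P₁ = 8192 L.
Isothermal, so P V is constant: T₂ = T₁; V₂ = V₁·(P₁/P₂) = 7383 L.
P constant ⇒ V ∝ T: P₃ = P₂; T₃ = T₂·(V₃/V₂) = 246.6 K.

T₃ ≈ 247 K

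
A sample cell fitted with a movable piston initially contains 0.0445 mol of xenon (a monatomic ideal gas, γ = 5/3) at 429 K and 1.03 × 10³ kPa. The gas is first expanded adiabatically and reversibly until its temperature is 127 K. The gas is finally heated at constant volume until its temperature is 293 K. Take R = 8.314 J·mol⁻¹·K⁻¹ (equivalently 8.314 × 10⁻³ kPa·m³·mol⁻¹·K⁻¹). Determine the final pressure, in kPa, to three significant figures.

P₃ ≈ 113 kPa

From PV = nRT: V₁ = nRT₁/P₁ = 0.0001541 m³.
Reversible adiabatic, γ = 5/3: P₂ = P₁·(T₂/T₁)^(γ/(γ−1)) = 49.11 kPa; V₂ = V₁·(T₁/T₂)^(1/(γ−1)) = 0.0009567 m³.
V constant ⇒ P ∝ T: V₃ = V₂; P₃ = P₂·(T₃/T₂) = 113.3 kPa.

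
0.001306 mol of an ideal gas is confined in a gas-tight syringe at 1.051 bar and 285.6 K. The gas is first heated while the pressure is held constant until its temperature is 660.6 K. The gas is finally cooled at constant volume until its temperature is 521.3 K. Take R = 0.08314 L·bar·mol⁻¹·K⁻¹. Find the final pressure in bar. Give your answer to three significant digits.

P₃ ≈ 0.829 bar

From PV = nRT: V₁ = nRT₁/P₁ = 0.02951 L.
P constant ⇒ V ∝ T: P₂ = P₁; V₂ = V₁·(T₂/T₁) = 0.06825 L.
Isochoric, so P/T is constant: V₃ = V₂; P₃ = P₂·(T₃/T₂) = 0.8294 bar.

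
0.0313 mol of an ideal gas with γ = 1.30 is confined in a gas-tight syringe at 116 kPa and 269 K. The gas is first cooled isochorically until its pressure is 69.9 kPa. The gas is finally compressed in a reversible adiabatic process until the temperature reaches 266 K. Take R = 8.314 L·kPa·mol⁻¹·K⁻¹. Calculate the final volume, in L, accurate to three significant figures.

From PV = nRT: V₁ = nRT₁/P₁ = 0.6035 L.
Isochoric, so P/T is constant: V₂ = V₁; T₂ = T₁·(P₂/P₁) = 162.1 K.
Reversible adiabatic, γ = 1.30: P₃ = P₂·(T₃/T₂)^(γ/(γ−1)) = 597.9 kPa; V₃ = V₂·(T₂/T₃)^(1/(γ−1)) = 0.1158 L.

V₃ ≈ 0.116 L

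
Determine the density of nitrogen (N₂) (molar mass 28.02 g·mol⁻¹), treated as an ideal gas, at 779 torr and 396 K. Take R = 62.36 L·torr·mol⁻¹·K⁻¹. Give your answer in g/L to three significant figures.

ρ ≈ 0.884 g/L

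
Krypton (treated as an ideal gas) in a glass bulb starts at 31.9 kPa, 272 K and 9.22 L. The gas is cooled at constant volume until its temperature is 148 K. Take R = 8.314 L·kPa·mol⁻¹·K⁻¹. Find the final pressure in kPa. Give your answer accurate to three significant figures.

Isochoric, so P/T is constant: V₂ = V₁; P₂ = P₁·(T₂/T₁) = 17.36 kPa.

P₂ ≈ 17.4 kPa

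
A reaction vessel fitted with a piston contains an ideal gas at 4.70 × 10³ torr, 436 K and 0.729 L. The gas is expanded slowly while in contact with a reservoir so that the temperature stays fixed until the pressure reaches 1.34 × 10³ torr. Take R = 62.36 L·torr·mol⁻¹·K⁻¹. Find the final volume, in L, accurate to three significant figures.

V₂ ≈ 2.56 L

T constant ⇒ Boyle's law P V = const: T₂ = T₁; V₂ = V₁·(P₁/P₂) = 2.557 L.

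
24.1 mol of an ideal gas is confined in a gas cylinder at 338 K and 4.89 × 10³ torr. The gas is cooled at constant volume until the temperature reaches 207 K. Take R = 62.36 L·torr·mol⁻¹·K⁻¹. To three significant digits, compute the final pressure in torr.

P₂ ≈ 2.99e+03 torr

From PV = nRT: V₁ = nRT₁/P₁ = 103.9 L.
V constant ⇒ P ∝ T: V₂ = V₁; P₂ = P₁·(T₂/T₁) = 2995 torr.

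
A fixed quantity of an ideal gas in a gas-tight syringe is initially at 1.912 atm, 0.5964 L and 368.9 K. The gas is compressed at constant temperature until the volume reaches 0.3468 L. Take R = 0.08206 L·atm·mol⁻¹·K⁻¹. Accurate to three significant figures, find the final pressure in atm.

P₂ ≈ 3.29 atm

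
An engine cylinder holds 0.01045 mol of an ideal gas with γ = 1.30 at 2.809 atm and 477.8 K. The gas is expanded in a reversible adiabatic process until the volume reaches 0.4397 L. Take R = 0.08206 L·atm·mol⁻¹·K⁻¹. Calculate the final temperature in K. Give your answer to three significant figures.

T₂ ≈ 343 K

From PV = nRT: V₁ = nRT₁/P₁ = 0.1459 L.
Reversible adiabatic, γ = 1.30: T₂ = T₁·(V₁/V₂)^(γ−1) = 343.1 K; P₂ = P₁·(V₁/V₂)^γ = 0.6692 atm.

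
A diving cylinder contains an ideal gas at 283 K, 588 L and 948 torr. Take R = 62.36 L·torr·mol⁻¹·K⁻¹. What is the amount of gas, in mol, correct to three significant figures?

n ≈ 31.6 mol

PV = nRT ⇒ n = PV/(RT) = (948 × 588) / (62.36 × 283)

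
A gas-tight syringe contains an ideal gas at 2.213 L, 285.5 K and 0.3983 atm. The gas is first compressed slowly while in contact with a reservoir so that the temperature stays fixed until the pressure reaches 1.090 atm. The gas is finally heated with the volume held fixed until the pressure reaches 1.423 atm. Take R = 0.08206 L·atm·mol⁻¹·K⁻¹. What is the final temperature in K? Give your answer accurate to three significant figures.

T₃ ≈ 373 K

T constant ⇒ Boyle's law P V = const: T₂ = T₁; V₂ = V₁·(P₁/P₂) = 0.8087 L.
V constant ⇒ P ∝ T: V₃ = V₂; T₃ = T₂·(P₃/P₂) = 372.7 K.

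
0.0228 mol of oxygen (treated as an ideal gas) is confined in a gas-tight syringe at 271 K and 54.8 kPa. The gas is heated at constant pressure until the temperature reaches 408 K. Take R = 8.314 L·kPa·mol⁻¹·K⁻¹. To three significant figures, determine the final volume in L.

From PV = nRT: V₁ = nRT₁/P₁ = 0.9374 L.
Isobaric, so V/T is constant: P₂ = P₁; V₂ = V₁·(T₂/T₁) = 1.411 L.

V₂ ≈ 1.41 L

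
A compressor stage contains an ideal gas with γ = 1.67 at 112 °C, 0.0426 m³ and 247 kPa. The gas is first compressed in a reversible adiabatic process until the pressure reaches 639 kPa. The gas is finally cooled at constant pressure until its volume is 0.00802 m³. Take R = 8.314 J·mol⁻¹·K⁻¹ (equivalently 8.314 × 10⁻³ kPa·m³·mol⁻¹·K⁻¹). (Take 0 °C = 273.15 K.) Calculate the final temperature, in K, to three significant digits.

T₃ ≈ 188 K

Convert: T₁ = 385.1 K.
Reversible adiabatic, γ = 1.67: T₂ = T₁·(P₂/P₁)^((γ−1)/γ) = 564.0 K; V₂ = V₁·(P₁/P₂)^(1/γ) = 0.02411 m³.
P constant ⇒ V ∝ T: P₃ = P₂; T₃ = T₂·(V₃/V₂) = 187.6 K.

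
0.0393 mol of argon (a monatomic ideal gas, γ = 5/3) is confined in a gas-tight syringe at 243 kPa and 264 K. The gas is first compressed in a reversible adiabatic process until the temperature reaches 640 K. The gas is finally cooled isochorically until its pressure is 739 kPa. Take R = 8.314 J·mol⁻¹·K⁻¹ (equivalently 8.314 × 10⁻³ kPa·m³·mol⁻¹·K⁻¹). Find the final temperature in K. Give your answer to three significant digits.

T₃ ≈ 213 K

From PV = nRT: V₁ = nRT₁/P₁ = 0.0003550 m³.
Reversible adiabatic, γ = 5/3: P₂ = P₁·(T₂/T₁)^(γ/(γ−1)) = 2224 kPa; V₂ = V₁·(T₁/T₂)^(1/(γ−1)) = 9.405e-05 m³.
Isochoric, so P/T is constant: V₃ = V₂; T₃ = T₂·(P₃/P₂) = 212.7 K.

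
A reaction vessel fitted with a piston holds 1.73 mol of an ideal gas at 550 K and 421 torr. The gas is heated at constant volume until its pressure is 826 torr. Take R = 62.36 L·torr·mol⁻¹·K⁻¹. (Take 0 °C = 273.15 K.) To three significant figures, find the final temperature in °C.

T₂ ≈ 806 °C

From PV = nRT: V₁ = nRT₁/P₁ = 140.9 L.
Isochoric, so P/T is constant: V₂ = V₁; T₂ = T₁·(P₂/P₁) = 1079 K.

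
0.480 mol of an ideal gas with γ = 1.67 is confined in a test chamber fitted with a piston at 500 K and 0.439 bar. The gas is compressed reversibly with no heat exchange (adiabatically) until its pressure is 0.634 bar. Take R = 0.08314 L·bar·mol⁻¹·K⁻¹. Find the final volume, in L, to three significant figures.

From PV = nRT: V₁ = nRT₁/P₁ = 45.45 L.
Reversible adiabatic, γ = 1.67: T₂ = T₁·(P₂/P₁)^((γ−1)/γ) = 579.4 K; V₂ = V₁·(P₁/P₂)^(1/γ) = 36.47 L.

V₂ ≈ 36.5 L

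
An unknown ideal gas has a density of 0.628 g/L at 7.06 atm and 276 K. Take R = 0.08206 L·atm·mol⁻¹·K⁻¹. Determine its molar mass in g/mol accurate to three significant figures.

M ≈ 2.01 g/mol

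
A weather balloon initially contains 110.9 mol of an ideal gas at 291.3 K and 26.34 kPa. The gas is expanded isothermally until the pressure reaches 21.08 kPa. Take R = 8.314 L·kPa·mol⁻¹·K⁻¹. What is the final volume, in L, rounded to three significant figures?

V₂ ≈ 1.27e+04 L

From PV = nRT: V₁ = nRT₁/P₁ = 1.020e+04 L.
Isothermal, so P V is constant: T₂ = T₁; V₂ = V₁·(P₁/P₂) = 1.274e+04 L.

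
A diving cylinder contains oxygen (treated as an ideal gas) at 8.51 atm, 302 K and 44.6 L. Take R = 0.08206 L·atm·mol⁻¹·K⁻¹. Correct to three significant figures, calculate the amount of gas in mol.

n ≈ 15.3 mol

PV = nRT ⇒ n = PV/(RT) = (8.51 × 44.6) / (0.08206 × 302)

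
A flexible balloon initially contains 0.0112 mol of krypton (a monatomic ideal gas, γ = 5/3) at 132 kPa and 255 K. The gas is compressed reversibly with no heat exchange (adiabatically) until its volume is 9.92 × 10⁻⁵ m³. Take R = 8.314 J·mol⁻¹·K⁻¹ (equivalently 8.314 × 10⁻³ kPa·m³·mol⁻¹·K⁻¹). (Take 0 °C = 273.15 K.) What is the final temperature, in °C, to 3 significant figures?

From PV = nRT: V₁ = nRT₁/P₁ = 0.0001799 m³.
Reversible adiabatic, γ = 5/3: T₂ = T₁·(V₁/V₂)^(γ−1) = 379.2 K; P₂ = P₁·(V₁/V₂)^γ = 355.9 kPa.

T₂ ≈ 106 °C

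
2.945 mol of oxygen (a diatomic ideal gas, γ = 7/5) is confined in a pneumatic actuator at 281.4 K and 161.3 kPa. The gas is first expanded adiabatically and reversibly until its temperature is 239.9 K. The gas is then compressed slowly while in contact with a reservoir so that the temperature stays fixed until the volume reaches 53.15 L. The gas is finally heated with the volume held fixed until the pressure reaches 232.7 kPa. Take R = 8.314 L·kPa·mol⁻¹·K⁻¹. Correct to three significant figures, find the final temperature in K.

T₄ ≈ 505 K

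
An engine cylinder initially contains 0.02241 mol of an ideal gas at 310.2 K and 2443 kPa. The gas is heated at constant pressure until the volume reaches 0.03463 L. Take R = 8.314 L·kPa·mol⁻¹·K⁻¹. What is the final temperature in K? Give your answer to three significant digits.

T₂ ≈ 454 K

From PV = nRT: V₁ = nRT₁/P₁ = 0.02366 L.
P constant ⇒ V ∝ T: P₂ = P₁; T₂ = T₁·(V₂/V₁) = 454.1 K.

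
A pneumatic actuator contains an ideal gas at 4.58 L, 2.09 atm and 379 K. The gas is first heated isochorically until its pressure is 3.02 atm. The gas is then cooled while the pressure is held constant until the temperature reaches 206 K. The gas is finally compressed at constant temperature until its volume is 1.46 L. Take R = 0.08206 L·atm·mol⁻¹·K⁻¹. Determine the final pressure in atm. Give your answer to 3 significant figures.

V constant ⇒ P ∝ T: V₂ = V₁; T₂ = T₁·(P₂/P₁) = 547.6 K.
P constant ⇒ V ∝ T: P₃ = P₂; V₃ = V₂·(T₃/T₂) = 1.723 L.
Isothermal, so P V is constant: T₄ = T₃; P₄ = P₃·(V₃/V₄) = 3.564 atm.

P₄ ≈ 3.56 atm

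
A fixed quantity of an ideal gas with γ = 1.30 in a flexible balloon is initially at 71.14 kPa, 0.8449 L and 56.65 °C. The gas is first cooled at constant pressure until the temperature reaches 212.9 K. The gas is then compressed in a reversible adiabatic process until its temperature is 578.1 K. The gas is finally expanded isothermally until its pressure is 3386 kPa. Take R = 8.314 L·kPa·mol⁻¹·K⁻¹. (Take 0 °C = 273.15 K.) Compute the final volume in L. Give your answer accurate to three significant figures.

V₄ ≈ 0.0311 L

Convert: T₁ = 329.8 K.
Isobaric, so V/T is constant: P₂ = P₁; V₂ = V₁·(T₂/T₁) = 0.5454 L.
Adiabatic (γ = 1.30), T V^(γ−1) and P V^γ constant: P₃ = P₂·(T₃/T₂)^(γ/(γ−1)) = 5396 kPa; V₃ = V₂·(T₂/T₃)^(1/(γ−1)) = 0.01953 L.
T constant ⇒ Boyle's law P V = const: T₄ = T₃; V₄ = V₃·(P₃/P₄) = 0.03112 L.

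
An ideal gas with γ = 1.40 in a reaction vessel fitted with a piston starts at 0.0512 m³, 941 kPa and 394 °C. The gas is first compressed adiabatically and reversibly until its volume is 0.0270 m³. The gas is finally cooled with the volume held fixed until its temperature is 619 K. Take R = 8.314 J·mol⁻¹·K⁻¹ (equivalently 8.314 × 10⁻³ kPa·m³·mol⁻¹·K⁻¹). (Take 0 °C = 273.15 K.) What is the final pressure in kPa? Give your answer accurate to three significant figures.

P₃ ≈ 1.66e+03 kPa

Convert: T₁ = 667.1 K.
Reversible adiabatic, γ = 1.40: T₂ = T₁·(V₁/V₂)^(γ−1) = 861.8 K; P₂ = P₁·(V₁/V₂)^γ = 2305 kPa.
V constant ⇒ P ∝ T: V₃ = V₂; P₃ = P₂·(T₃/T₂) = 1656 kPa.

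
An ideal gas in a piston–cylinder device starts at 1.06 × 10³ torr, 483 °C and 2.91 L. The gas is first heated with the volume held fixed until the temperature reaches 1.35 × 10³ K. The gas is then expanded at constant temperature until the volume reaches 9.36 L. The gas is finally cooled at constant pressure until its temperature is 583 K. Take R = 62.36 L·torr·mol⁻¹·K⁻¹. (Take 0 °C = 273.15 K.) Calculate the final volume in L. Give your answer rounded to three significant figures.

V₄ ≈ 4.04 L

Convert: T₁ = 756.1 K.
Isochoric, so P/T is constant: V₂ = V₁; P₂ = P₁·(T₂/T₁) = 1892 torr.
Isothermal, so P V is constant: T₃ = T₂; P₃ = P₂·(V₂/V₃) = 588.4 torr.
Isobaric, so V/T is constant: P₄ = P₃; V₄ = V₃·(T₄/T₃) = 4.042 L.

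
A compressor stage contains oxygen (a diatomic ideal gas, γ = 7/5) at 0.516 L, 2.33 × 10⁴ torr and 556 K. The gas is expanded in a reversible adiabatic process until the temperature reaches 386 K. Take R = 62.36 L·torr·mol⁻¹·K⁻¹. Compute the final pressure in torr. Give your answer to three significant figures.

Reversible adiabatic, γ = 7/5: P₂ = P₁·(T₂/T₁)^(γ/(γ−1)) = 6496 torr; V₂ = V₁·(T₁/T₂)^(1/(γ−1)) = 1.285 L.

P₂ ≈ 6.50e+03 torr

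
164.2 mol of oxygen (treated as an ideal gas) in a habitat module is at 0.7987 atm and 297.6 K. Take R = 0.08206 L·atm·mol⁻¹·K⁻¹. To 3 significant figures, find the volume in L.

PV = nRT ⇒ V = nRT/P = (164.2 × 0.08206 × 297.6) / 0.7987

V ≈ 5.02e+03 L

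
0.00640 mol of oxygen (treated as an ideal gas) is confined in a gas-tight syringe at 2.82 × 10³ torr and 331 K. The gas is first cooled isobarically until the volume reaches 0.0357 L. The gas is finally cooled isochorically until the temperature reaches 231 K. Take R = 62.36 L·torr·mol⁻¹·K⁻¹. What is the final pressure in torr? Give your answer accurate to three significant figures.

From PV = nRT: V₁ = nRT₁/P₁ = 0.04685 L.
Isobaric, so V/T is constant: P₂ = P₁; T₂ = T₁·(V₂/V₁) = 252.3 K.
Isochoric, so P/T is constant: V₃ = V₂; P₃ = P₂·(T₃/T₂) = 2582 torr.

P₃ ≈ 2.58e+03 torr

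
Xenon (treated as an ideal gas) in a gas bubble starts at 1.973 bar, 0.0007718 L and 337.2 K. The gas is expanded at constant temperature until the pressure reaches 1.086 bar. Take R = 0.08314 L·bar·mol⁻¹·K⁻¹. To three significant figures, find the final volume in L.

V₂ ≈ 0.00140 L

Isothermal, so P V is constant: T₂ = T₁; V₂ = V₁·(P₁/P₂) = 0.001402 L.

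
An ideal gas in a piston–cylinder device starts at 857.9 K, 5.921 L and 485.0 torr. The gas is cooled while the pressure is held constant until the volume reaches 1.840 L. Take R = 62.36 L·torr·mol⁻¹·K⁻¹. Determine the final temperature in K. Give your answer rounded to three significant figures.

T₂ ≈ 267 K

Isobaric, so V/T is constant: P₂ = P₁; T₂ = T₁·(V₂/V₁) = 266.6 K.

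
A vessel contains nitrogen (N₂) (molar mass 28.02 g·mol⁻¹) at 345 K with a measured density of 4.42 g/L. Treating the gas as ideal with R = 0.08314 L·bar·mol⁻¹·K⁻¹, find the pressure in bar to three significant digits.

P ≈ 4.52 bar

ρ = PM/(RT) ⇒ P = ρRT/M = (4.42 × 0.08314 × 345.0) / 28.02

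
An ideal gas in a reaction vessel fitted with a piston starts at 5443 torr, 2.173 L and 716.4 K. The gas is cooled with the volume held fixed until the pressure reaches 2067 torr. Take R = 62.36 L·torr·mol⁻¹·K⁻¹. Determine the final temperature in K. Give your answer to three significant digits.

T₂ ≈ 272 K

Isochoric, so P/T is constant: V₂ = V₁; T₂ = T₁·(P₂/P₁) = 272.1 K.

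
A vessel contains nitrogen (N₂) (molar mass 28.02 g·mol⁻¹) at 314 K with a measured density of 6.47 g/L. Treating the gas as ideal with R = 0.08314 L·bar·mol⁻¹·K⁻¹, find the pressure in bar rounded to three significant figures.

P ≈ 6.03 bar

ρ = PM/(RT) ⇒ P = ρRT/M = (6.47 × 0.08314 × 314.0) / 28.02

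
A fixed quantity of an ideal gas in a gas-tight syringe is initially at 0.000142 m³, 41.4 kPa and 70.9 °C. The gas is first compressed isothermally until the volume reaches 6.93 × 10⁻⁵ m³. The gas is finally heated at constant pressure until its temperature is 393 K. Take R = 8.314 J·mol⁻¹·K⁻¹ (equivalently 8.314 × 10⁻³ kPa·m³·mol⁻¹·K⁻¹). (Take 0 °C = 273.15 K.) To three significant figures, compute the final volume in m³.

V₃ ≈ 7.92e-05 m³

Convert: T₁ = 344.0 K.
T constant ⇒ Boyle's law P V = const: T₂ = T₁; P₂ = P₁·(V₁/V₂) = 84.83 kPa.
Isobaric, so V/T is constant: P₃ = P₂; V₃ = V₂·(T₃/T₂) = 7.916e-05 m³.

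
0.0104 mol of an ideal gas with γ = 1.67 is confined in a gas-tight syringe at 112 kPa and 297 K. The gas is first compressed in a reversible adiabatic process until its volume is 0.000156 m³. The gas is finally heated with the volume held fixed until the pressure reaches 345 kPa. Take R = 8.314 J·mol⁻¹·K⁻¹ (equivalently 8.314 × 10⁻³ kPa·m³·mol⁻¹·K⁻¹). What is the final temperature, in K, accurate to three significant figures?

T₃ ≈ 622 K

From PV = nRT: V₁ = nRT₁/P₁ = 0.0002293 m³.
Reversible adiabatic, γ = 1.67: T₂ = T₁·(V₁/V₂)^(γ−1) = 384.4 K; P₂ = P₁·(V₁/V₂)^γ = 213.1 kPa.
Isochoric, so P/T is constant: V₃ = V₂; T₃ = T₂·(P₃/P₂) = 622.4 K.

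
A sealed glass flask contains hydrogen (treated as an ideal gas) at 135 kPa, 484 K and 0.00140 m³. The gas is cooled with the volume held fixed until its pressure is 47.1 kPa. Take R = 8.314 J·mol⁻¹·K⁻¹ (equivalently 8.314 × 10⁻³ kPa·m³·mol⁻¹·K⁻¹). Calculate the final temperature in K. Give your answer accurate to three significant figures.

V constant ⇒ P ∝ T: V₂ = V₁; T₂ = T₁·(P₂/P₁) = 168.9 K.

T₂ ≈ 169 K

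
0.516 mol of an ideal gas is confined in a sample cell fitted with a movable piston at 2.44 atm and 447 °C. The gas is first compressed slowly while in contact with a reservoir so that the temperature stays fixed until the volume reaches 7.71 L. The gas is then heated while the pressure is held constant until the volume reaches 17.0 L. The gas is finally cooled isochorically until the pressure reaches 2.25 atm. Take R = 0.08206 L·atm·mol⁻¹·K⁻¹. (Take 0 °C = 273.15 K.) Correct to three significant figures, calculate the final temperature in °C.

T₄ ≈ 630 °C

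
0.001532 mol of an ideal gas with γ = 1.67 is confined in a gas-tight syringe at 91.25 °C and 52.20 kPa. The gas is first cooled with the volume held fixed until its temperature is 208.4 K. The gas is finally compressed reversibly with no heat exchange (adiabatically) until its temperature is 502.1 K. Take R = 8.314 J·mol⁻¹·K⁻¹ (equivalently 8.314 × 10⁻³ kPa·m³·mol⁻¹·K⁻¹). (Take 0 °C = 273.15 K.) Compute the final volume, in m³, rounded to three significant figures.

Convert: T₁ = 364.4 K.
From PV = nRT: V₁ = nRT₁/P₁ = 8.892e-05 m³.
V constant ⇒ P ∝ T: V₂ = V₁; P₂ = P₁·(T₂/T₁) = 29.85 kPa.
Adiabatic (γ = 1.67), T V^(γ−1) and P V^γ constant: P₃ = P₂·(T₃/T₂)^(γ/(γ−1)) = 267.2 kPa; V₃ = V₂·(T₂/T₃)^(1/(γ−1)) = 2.393e-05 m³.

V₃ ≈ 2.39e-05 m³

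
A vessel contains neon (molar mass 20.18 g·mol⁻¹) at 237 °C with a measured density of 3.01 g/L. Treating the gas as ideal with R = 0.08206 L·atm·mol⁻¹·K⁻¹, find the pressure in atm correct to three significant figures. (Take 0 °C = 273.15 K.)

P ≈ 6.24 atm

ρ = PM/(RT) ⇒ P = ρRT/M = (3.01 × 0.08206 × 510.1) / 20.18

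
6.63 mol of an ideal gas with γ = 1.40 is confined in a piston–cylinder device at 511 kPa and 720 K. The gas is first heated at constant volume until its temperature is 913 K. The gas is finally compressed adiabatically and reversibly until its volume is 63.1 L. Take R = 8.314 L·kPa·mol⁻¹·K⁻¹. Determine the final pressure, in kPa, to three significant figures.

From PV = nRT: V₁ = nRT₁/P₁ = 77.67 L.
Isochoric, so P/T is constant: V₂ = V₁; P₂ = P₁·(T₂/T₁) = 648.0 kPa.
Adiabatic (γ = 1.40), T V^(γ−1) and P V^γ constant: T₃ = T₂·(V₂/V₃)^(γ−1) = 992.1 K; P₃ = P₂·(V₂/V₃)^γ = 866.7 kPa.

P₃ ≈ 867 kPa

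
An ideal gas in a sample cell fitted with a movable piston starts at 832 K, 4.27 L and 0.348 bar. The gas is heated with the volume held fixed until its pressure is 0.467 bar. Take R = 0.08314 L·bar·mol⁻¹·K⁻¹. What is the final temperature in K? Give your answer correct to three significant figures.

Isochoric, so P/T is constant: V₂ = V₁; T₂ = T₁·(P₂/P₁) = 1117 K.

T₂ ≈ 1.12e+03 K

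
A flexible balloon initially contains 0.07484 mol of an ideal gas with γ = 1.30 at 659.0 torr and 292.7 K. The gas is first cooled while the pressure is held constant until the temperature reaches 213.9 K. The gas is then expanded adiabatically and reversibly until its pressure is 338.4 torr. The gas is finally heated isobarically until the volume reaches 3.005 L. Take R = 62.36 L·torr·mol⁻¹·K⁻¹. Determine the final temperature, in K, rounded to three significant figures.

T₄ ≈ 218 K

From PV = nRT: V₁ = nRT₁/P₁ = 2.073 L.
Isobaric, so V/T is constant: P₂ = P₁; V₂ = V₁·(T₂/T₁) = 1.515 L.
Adiabatic (γ = 1.30), T V^(γ−1) and P V^γ constant: T₃ = T₂·(P₃/P₂)^((γ−1)/γ) = 183.4 K; V₃ = V₂·(P₂/P₃)^(1/γ) = 2.529 L.
P constant ⇒ V ∝ T: P₄ = P₃; T₄ = T₃·(V₄/V₃) = 217.9 K.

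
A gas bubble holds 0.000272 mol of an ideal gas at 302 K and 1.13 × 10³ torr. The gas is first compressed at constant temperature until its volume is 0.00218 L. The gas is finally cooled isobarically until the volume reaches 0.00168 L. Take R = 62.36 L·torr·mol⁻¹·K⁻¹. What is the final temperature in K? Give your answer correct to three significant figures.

T₃ ≈ 233 K

From PV = nRT: V₁ = nRT₁/P₁ = 0.004533 L.
Isothermal, so P V is constant: T₂ = T₁; P₂ = P₁·(V₁/V₂) = 2350 torr.
P constant ⇒ V ∝ T: P₃ = P₂; T₃ = T₂·(V₃/V₂) = 232.7 K.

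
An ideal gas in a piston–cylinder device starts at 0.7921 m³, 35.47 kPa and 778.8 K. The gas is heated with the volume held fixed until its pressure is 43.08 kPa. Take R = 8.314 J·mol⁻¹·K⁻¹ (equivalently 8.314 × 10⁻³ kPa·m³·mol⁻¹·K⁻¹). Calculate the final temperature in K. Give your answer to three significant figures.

V constant ⇒ P ∝ T: V₂ = V₁; T₂ = T₁·(P₂/P₁) = 945.9 K.

T₂ ≈ 946 K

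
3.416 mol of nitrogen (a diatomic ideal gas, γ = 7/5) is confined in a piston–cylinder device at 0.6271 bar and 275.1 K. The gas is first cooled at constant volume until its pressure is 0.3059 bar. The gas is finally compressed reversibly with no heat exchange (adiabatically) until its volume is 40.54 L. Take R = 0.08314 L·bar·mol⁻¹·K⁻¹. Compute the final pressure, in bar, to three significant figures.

From PV = nRT: V₁ = nRT₁/P₁ = 124.6 L.
Isochoric, so P/T is constant: V₂ = V₁; T₂ = T₁·(P₂/P₁) = 134.2 K.
Reversible adiabatic, γ = 7/5: T₃ = T₂·(V₂/V₃)^(γ−1) = 210.3 K; P₃ = P₂·(V₂/V₃)^γ = 1.473 bar.

P₃ ≈ 1.47 bar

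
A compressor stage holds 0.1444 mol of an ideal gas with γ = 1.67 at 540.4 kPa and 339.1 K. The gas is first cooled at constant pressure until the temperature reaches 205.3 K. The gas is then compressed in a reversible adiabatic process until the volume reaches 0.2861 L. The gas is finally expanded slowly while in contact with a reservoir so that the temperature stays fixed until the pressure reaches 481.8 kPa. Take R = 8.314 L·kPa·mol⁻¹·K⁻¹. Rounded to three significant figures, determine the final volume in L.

From PV = nRT: V₁ = nRT₁/P₁ = 0.7533 L.
Isobaric, so V/T is constant: P₂ = P₁; V₂ = V₁·(T₂/T₁) = 0.4561 L.
Reversible adiabatic, γ = 1.67: T₃ = T₂·(V₂/V₃)^(γ−1) = 280.6 K; P₃ = P₂·(V₂/V₃)^γ = 1177 kPa.
Isothermal, so P V is constant: T₄ = T₃; V₄ = V₃·(P₃/P₄) = 0.6992 L.

V₄ ≈ 0.699 L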